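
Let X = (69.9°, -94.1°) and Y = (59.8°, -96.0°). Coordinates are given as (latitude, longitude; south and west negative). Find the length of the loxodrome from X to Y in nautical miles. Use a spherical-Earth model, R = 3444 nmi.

609 nmi

Δψ = ln[tan(π/4+φ₂/2)/tan(π/4+φ₁/2)] = -0.4203;  Δφ = -0.1763 rad,  Δλ = -0.0332 rad
q = Δφ/Δψ = 0.4194
d = R·√(Δφ² + q²Δλ²) = 3444·0.17683 = 609 nmi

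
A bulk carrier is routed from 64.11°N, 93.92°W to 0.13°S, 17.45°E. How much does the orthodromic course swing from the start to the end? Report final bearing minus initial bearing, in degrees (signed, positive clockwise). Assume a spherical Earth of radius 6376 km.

+85.0°

Initial bearing θ₁ = atan2(sin Δλ cos φ₂, cos φ₁ sin φ₂ − sin φ₁ cos φ₂ cos Δλ) = 70.66°
Final bearing θ₂ = (initial bearing from the destination back to the start) + 180° = 155.67°
Δθ = θ₂ − θ₁ = +85.0°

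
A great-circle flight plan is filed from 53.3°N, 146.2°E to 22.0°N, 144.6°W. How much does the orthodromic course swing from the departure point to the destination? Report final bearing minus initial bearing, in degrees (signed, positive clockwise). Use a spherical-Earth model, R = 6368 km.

+47.3°

At departure: θ₁ = atan2(sin Δλ cos φ₂, cos φ₁ sin φ₂ − sin φ₁ cos φ₂ cos Δλ) = 92.65°
At arrival: θ₂ = atan2(sin Δλ cos φ₁, −cos φ₂ sin φ₁ + sin φ₂ cos φ₁ cos Δλ) = 139.92°
Δθ = θ₂ − θ₁ = +47.3°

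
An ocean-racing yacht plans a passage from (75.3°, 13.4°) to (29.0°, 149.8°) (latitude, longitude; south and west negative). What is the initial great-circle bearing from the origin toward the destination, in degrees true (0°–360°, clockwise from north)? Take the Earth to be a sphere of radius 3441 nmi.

θ = atan2( sin Δλ·cos φ₂ ,  cos φ₁ sin φ₂ − sin φ₁ cos φ₂ cos Δλ )
  = atan2(+0.6032, +0.7357) = 39.35°

39.3°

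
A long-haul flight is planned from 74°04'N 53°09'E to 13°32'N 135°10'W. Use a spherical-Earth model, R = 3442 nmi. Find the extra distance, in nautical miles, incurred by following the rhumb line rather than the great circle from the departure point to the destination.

Great circle: cos σ = sin φ₁ sin φ₂ + cos φ₁ cos φ₂ cos Δλ,  σ = 1.6099 rad → d_gc = 5541.2 nmi
Rhumb line: Δψ = -1.7281, q = Δφ/Δψ = 0.6114, d_rh = R√(Δφ²+q²Δλ²) = 7279.1 nmi
Excess = 7279.1 − 5541.2 = 1737.9 ≈ 1738 nmi

1738 nmi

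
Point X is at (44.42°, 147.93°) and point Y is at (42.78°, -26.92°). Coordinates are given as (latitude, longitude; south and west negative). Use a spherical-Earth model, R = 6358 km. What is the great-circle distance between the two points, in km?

cos σ = sin φ₁ sin φ₂ + cos φ₁ cos φ₂ cos Δλ
      = sin(44.42°)sin(42.78°) + cos(44.42°)cos(42.78°)cos(-174.85°) = -0.0467
σ = 92.679° → d = Rσ = 6358·1.61755 = 10284 km

10284 km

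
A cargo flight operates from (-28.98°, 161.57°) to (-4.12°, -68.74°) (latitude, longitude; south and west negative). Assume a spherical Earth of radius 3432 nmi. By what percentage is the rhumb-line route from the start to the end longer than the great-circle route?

Great circle: σ = 2.1205 rad → d_gc = Rσ = 7277.5 nmi
Rhumb: Δφ = +0.4339, Δλ = +2.2635, Δψ = +0.4569, q = Δφ/Δψ = 0.9497 → d_rh = R√(Δφ²+q²Δλ²) = 7526.2 nmi
Excess = (7526.2 − 7277.5) / 7277.5 = 248.7 / 7277.5 = 3.42% ≈ 3.4%

3.4%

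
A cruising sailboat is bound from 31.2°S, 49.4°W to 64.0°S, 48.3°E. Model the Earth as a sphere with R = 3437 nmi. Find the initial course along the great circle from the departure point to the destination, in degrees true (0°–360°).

151.5°

θ = atan2( sin Δλ·cos φ₂ ,  cos φ₁ sin φ₂ − sin φ₁ cos φ₂ cos Δλ )
  = atan2(+0.4344, -0.7992) = 151.47°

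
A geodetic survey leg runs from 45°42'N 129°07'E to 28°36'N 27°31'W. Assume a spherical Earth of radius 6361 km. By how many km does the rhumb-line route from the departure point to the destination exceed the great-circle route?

2475 km

Great circle: cos σ = sin φ₁ sin φ₂ + cos φ₁ cos φ₂ cos Δλ,  σ = 1.7929 rad → d_gc = 11404.8 km
Rhumb line: Δψ = -0.3775, q = Δφ/Δψ = 0.7907, d_rh = R√(Δφ²+q²Δλ²) = 13879.6 km
Excess = 13879.6 − 11404.8 = 2474.8 ≈ 2475 km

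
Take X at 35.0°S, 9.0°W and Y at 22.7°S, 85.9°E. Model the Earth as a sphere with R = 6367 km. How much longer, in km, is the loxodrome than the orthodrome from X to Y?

310 km

Great circle: cos σ = sin φ₁ sin φ₂ + cos φ₁ cos φ₂ cos Δλ,  σ = 1.4133 rad → d_gc = 8998.8 km
Rhumb line: Δψ = +0.2459, q = Δφ/Δψ = 0.8732, d_rh = R√(Δφ²+q²Δλ²) = 9309.2 km
Excess = 9309.2 − 8998.8 = 310.4 ≈ 310 km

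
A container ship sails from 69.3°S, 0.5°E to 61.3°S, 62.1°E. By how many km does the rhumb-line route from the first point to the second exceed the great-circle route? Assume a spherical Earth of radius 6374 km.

Great circle: cos σ = sin φ₁ sin φ₂ + cos φ₁ cos φ₂ cos Δλ,  σ = 0.4481 rad → d_gc = 2856.4 km
Rhumb line: Δψ = +0.3370, q = Δφ/Δψ = 0.4143, d_rh = R√(Δφ²+q²Δλ²) = 2975.3 km
Excess = 2975.3 − 2856.4 = 118.9 ≈ 119 km

119 km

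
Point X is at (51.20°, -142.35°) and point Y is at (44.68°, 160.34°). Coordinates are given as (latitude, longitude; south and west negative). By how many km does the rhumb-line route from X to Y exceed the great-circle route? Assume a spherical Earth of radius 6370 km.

103 km

Great circle: cos σ = sin φ₁ sin φ₂ + cos φ₁ cos φ₂ cos Δλ,  σ = 0.6622 rad → d_gc = 4218.4 km
Rhumb line: Δψ = -0.1702, q = Δφ/Δψ = 0.6687, d_rh = R√(Δφ²+q²Δλ²) = 4321.6 km
Excess = 4321.6 − 4218.4 = 103.2 ≈ 103 km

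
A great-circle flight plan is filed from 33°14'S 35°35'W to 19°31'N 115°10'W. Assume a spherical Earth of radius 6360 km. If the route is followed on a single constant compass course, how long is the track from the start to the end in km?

Δψ = ln[tan(π/4+φ₂/2)/tan(π/4+φ₁/2)] = +0.9630;  Δφ = +0.9207 rad,  Δλ = -1.3890 rad
q = Δφ/Δψ = 0.9560
d = R·√(Δφ² + q²Δλ²) = 6360·1.61585 = 10277 km

10277 km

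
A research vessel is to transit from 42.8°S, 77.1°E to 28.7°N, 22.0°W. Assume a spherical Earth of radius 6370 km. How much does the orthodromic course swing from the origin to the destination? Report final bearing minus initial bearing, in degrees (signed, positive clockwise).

Initial bearing θ₁ = atan2(sin Δλ cos φ₂, cos φ₁ sin φ₂ − sin φ₁ cos φ₂ cos Δλ) = 286.59°
Final bearing θ₂ = (initial bearing from the destination back to the start) + 180° = 306.71°
Δθ = θ₂ − θ₁ = +20.1°

+20.1°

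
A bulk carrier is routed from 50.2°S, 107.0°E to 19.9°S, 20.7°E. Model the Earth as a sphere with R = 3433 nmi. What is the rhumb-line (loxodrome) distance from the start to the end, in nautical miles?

4514 nmi

Δψ = ln[tan(π/4+φ₂/2)/tan(π/4+φ₁/2)] = +0.6616;  Δφ = +0.5288 rad,  Δλ = -1.5062 rad
q = Δφ/Δψ = 0.7993
d = R·√(Δφ² + q²Δλ²) = 3433·1.31498 = 4514 nmi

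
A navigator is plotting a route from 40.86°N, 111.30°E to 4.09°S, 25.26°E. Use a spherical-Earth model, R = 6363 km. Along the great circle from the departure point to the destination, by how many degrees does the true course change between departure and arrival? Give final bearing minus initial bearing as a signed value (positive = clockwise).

-35.3°

Initial bearing θ₁ = atan2(sin Δλ cos φ₂, cos φ₁ sin φ₂ − sin φ₁ cos φ₂ cos Δλ) = 264.32°
Final bearing θ₂ = (initial bearing from the destination back to the start) + 180° = 228.98°
Δθ = θ₂ − θ₁ = -35.3°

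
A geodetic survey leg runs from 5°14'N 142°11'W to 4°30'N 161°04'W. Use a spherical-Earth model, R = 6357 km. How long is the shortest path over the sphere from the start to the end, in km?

2089 km

cos σ = sin φ₁ sin φ₂ + cos φ₁ cos φ₂ cos Δλ
      = sin(5.23°)sin(4.50°) + cos(5.23°)cos(4.50°)cos(-18.88°) = 0.9465
σ = 18.829° → d = Rσ = 6357·0.32862 = 2089 km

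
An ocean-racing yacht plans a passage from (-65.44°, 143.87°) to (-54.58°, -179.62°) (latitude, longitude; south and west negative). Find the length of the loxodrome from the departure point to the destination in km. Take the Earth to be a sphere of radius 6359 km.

Rhumb course C = atan2(Δλ, Δψ) with Δψ = ln[tan(π/4+φ₂/2)/tan(π/4+φ₁/2)] = +0.3833, Δλ = +0.6372 → C = 58.98°
d = R·|Δφ| / |cos C| = 6359·0.18954 / 0.51541 = 2339 km

2339 km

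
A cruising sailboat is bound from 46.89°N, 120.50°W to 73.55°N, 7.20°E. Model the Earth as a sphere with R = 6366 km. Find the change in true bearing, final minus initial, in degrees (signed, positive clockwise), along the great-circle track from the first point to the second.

+122.3°

At departure: θ₁ = atan2(sin Δλ cos φ₂, cos φ₁ sin φ₂ − sin φ₁ cos φ₂ cos Δλ) = 15.99°
At arrival: θ₂ = atan2(sin Δλ cos φ₁, −cos φ₂ sin φ₁ + sin φ₂ cos φ₁ cos Δλ) = 138.33°
Δθ = θ₂ − θ₁ = +122.3°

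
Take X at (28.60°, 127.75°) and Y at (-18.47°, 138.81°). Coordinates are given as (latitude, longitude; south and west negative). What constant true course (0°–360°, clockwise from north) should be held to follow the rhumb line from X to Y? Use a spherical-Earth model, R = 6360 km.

Δψ = ln[tan(π/4+φ₂/2)/tan(π/4+φ₁/2)] = -0.8494
Δλ = +0.1930 rad (taken the short way round)
course = atan2(Δλ, Δψ) = 167.20°

167.2°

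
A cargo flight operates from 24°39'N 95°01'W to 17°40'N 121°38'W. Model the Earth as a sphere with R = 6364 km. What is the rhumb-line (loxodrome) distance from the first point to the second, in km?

2862 km

Rhumb course C = atan2(Δλ, Δψ) with Δψ = ln[tan(π/4+φ₂/2)/tan(π/4+φ₁/2)] = -0.1308, Δλ = -0.4645 → C = 254.27°
d = R·|Δφ| / |cos C| = 6364·0.12188 / 0.27102 = 2862 km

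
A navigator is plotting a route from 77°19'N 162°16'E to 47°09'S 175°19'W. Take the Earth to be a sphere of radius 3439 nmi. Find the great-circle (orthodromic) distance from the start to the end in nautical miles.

cos σ = sin φ₁ sin φ₂ + cos φ₁ cos φ₂ cos Δλ
      = sin(77.32°)sin(-47.15°) + cos(77.32°)cos(-47.15°)cos(22.42°) = -0.5772
σ = 125.255° → d = Rσ = 3439·2.18610 = 7518 nmi

7518 nmi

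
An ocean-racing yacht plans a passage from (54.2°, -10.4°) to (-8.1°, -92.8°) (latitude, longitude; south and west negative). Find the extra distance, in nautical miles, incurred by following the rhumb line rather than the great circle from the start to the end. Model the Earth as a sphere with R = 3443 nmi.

113 nmi

Great circle: cos σ = sin φ₁ sin φ₂ + cos φ₁ cos φ₂ cos Δλ,  σ = 1.6085 rad → d_gc = 5538.0 nmi
Rhumb line: Δψ = -1.2720, q = Δφ/Δψ = 0.8548, d_rh = R√(Δφ²+q²Δλ²) = 5650.8 nmi
Excess = 5650.8 − 5538.0 = 112.8 ≈ 113 nmi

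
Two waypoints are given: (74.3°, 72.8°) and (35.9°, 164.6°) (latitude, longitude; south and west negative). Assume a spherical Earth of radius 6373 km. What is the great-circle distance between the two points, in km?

6241 km

Haversine: a = sin²(Δφ/2)+cos φ₁ cos φ₂ sin²(Δλ/2) = 0.22119;  σ = 2·atan2(√a,√(1−a))
σ = 56.109° → d = Rσ = 6373·0.97929 = 6241 km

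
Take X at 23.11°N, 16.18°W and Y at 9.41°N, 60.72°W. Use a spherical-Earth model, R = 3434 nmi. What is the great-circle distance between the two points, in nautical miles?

cos σ = sin φ₁ sin φ₂ + cos φ₁ cos φ₂ cos Δλ
      = sin(23.11°)sin(9.41°) + cos(23.11°)cos(9.41°)cos(-44.54°) = 0.7109
σ = 44.691° → d = Rσ = 3434·0.78000 = 2679 nmi

2679 nmi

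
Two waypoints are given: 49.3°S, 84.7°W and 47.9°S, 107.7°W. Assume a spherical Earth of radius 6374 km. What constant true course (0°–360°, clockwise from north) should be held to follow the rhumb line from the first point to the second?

Δψ = ln[tan(π/4+φ₂/2)/tan(π/4+φ₁/2)] = +0.0370
Δλ = -0.4014 rad (taken the short way round)
course = atan2(Δλ, Δψ) = 275.26°

275.3°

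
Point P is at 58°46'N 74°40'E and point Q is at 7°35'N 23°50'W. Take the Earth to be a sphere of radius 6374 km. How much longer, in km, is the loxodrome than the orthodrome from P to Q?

514 km

Great circle: cos σ = sin φ₁ sin φ₂ + cos φ₁ cos φ₂ cos Δλ,  σ = 1.5339 rad → d_gc = 9777.2 km
Rhumb line: Δψ = -1.1419, q = Δφ/Δψ = 0.7823, d_rh = R√(Δφ²+q²Δλ²) = 10290.9 km
Excess = 10290.9 − 9777.2 = 513.7 ≈ 514 km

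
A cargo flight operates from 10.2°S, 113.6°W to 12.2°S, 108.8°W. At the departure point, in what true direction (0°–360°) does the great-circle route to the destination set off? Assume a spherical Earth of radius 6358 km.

N = sin Δλ·cos φ₂ = +0.0818;  D = cos φ₁ sin φ₂ − sin φ₁ cos φ₂ cos Δλ = -0.0355
initial course = atan2(N, D) = 113.47°

113.5°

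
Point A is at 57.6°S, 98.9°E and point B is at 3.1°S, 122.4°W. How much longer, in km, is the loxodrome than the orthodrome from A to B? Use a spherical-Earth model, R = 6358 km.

1481 km

Great circle: cos σ = sin φ₁ sin φ₂ + cos φ₁ cos φ₂ cos Δλ,  σ = 1.9351 rad → d_gc = 12303.4 km
Rhumb line: Δψ = +1.1819, q = Δφ/Δψ = 0.8048, d_rh = R√(Δφ²+q²Δλ²) = 13784.3 km
Excess = 13784.3 − 12303.4 = 1480.9 ≈ 1481 km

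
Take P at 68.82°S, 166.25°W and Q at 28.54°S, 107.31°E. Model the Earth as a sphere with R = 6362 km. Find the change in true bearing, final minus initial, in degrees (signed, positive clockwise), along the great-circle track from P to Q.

+73.9°

At departure: θ₁ = atan2(sin Δλ cos φ₂, cos φ₁ sin φ₂ − sin φ₁ cos φ₂ cos Δλ) = 262.09°
At arrival: θ₂ = atan2(sin Δλ cos φ₁, −cos φ₂ sin φ₁ + sin φ₂ cos φ₁ cos Δλ) = 335.96°
Δθ = θ₂ − θ₁ = +73.9°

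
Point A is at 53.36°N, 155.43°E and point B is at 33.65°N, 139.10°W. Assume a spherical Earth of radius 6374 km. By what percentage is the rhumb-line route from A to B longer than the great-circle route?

Great circle: σ = 0.8621 rad → d_gc = Rσ = 5494.8 km
Rhumb: Δφ = -0.3440, Δλ = +1.1427, Δψ = -0.4810, q = Δφ/Δψ = 0.7152 → d_rh = R√(Δφ²+q²Δλ²) = 5651.5 km
Excess = (5651.5 − 5494.8) / 5494.8 = 156.7 / 5494.8 = 2.852% ≈ 2.9%

2.9%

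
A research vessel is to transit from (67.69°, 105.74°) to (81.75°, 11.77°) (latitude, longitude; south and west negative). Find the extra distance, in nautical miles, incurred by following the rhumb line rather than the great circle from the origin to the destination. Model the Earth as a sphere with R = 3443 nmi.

159 nmi

Great circle: cos σ = sin φ₁ sin φ₂ + cos φ₁ cos φ₂ cos Δλ,  σ = 0.4232 rad → d_gc = 1456.9 nmi
Rhumb line: Δψ = +1.0058, q = Δφ/Δψ = 0.2440, d_rh = R√(Δφ²+q²Δλ²) = 1616.1 nmi
Excess = 1616.1 − 1456.9 = 159.2 ≈ 159 nmi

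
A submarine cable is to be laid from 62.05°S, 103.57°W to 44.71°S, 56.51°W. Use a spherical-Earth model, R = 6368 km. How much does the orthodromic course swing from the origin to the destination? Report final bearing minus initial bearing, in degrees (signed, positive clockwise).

Initial bearing θ₁ = atan2(sin Δλ cos φ₂, cos φ₁ sin φ₂ − sin φ₁ cos φ₂ cos Δλ) = 79.34°
Final bearing θ₂ = (initial bearing from the destination back to the start) + 180° = 40.40°
Δθ = θ₂ − θ₁ = -38.9°

-38.9°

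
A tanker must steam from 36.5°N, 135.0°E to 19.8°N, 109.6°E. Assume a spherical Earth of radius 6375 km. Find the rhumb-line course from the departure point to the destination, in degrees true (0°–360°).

233.1°

Δψ = ln[tan(π/4+φ₂/2)/tan(π/4+φ₁/2)] = -0.3324
Δλ = -0.4433 rad (taken the short way round)
course = atan2(Δλ, Δψ) = 233.13°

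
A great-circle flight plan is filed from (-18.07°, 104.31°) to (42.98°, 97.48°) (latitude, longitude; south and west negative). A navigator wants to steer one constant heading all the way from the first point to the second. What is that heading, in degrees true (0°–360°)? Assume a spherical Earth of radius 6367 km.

354.1°

Δψ = ln[tan(π/4+φ₂/2)/tan(π/4+φ₁/2)] = +1.1531
Δλ = -0.1192 rad (taken the short way round)
course = atan2(Δλ, Δψ) = 354.10°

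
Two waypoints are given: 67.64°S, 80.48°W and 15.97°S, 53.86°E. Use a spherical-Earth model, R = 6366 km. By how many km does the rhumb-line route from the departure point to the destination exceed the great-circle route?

Great circle: cos σ = sin φ₁ sin φ₂ + cos φ₁ cos φ₂ cos Δλ,  σ = 1.5720 rad → d_gc = 10007.2 km
Rhumb line: Δψ = +1.3389, q = Δφ/Δψ = 0.6736, d_rh = R√(Δφ²+q²Δλ²) = 11577.3 km
Excess = 11577.3 − 10007.2 = 1570.1 ≈ 1570 km

1570 km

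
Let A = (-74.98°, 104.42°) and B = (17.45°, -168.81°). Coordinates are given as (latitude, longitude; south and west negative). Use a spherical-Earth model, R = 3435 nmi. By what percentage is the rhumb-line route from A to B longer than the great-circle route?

3.9%

Great circle: σ = 1.8501 rad → d_gc = Rσ = 6355.1 nmi
Rhumb: Δφ = +1.6132, Δλ = +1.5144, Δψ = +2.3356, q = Δφ/Δψ = 0.6907 → d_rh = R√(Δφ²+q²Δλ²) = 6604.3 nmi
Excess = (6604.3 − 6355.1) / 6355.1 = 249.2 / 6355.1 = 3.92% ≈ 3.9%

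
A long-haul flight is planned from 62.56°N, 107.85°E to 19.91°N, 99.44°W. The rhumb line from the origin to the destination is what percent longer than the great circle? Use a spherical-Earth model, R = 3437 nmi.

Great circle: σ = 1.6537 rad → d_gc = Rσ = 5683.8 nmi
Rhumb: Δφ = -0.7444, Δλ = +2.6653, Δψ = -1.0553, q = Δφ/Δψ = 0.7054 → d_rh = R√(Δφ²+q²Δλ²) = 6949.8 nmi
Excess = (6949.8 − 5683.8) / 5683.8 = 1266.0 / 5683.8 = 22.27% ≈ 22.3%

22.3%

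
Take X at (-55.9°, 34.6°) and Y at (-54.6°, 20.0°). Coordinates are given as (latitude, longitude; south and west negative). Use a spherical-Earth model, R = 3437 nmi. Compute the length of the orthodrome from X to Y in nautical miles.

504 nmi

Haversine: a = sin²(Δφ/2)+cos φ₁ cos φ₂ sin²(Δλ/2) = 0.00537;  σ = 2·atan2(√a,√(1−a))
σ = 8.407° → d = Rσ = 3437·0.14672 = 504 nmi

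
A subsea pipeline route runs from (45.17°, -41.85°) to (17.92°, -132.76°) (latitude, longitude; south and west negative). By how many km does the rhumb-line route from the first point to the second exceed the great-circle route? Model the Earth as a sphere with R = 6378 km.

321 km

Great circle: cos σ = sin φ₁ sin φ₂ + cos φ₁ cos φ₂ cos Δλ,  σ = 1.3617 rad → d_gc = 8685.0 km
Rhumb line: Δψ = -0.5676, q = Δφ/Δψ = 0.8379, d_rh = R√(Δφ²+q²Δλ²) = 9006.0 km
Excess = 9006.0 − 8685.0 = 321.0 ≈ 321 km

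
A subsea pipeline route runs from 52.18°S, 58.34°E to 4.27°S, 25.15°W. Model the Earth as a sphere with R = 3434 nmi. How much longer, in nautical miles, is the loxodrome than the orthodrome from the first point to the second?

133 nmi

Great circle: cos σ = sin φ₁ sin φ₂ + cos φ₁ cos φ₂ cos Δλ,  σ = 1.4423 rad → d_gc = 4952.9 nmi
Rhumb line: Δψ = +0.9967, q = Δφ/Δψ = 0.8390, d_rh = R√(Δφ²+q²Δλ²) = 5086.3 nmi
Excess = 5086.3 − 4952.9 = 133.4 ≈ 133 nmi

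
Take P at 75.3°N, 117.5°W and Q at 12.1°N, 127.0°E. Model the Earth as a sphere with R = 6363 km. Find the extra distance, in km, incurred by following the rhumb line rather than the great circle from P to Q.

Great circle: cos σ = sin φ₁ sin φ₂ + cos φ₁ cos φ₂ cos Δλ,  σ = 1.4747 rad → d_gc = 9383.6 km
Rhumb line: Δψ = -1.8352, q = Δφ/Δψ = 0.6010, d_rh = R√(Δφ²+q²Δλ²) = 10425.8 km
Excess = 10425.8 − 9383.6 = 1042.2 ≈ 1042 km

1042 km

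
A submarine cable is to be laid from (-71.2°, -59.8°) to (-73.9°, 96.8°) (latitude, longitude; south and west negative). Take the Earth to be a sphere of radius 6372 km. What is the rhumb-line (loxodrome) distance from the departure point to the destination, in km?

Δψ = ln[tan(π/4+φ₂/2)/tan(π/4+φ₁/2)] = -0.1575;  Δφ = -0.0471 rad,  Δλ = +2.7332 rad
q = Δφ/Δψ = 0.2993
d = R·√(Δφ² + q²Δλ²) = 6372·0.81935 = 5221 km

5221 km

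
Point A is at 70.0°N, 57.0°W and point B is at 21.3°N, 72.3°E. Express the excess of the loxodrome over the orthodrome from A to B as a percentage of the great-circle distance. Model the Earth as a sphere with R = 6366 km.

Great circle: σ = 1.4308 rad → d_gc = Rσ = 9108.6 km
Rhumb: Δφ = -0.8500, Δλ = +2.2567, Δψ = -1.3548, q = Δφ/Δψ = 0.6274 → d_rh = R√(Δφ²+q²Δλ²) = 10512.6 km
Excess = (10512.6 − 9108.6) / 9108.6 = 1404.0 / 9108.6 = 15.41% ≈ 15.4%

15.4%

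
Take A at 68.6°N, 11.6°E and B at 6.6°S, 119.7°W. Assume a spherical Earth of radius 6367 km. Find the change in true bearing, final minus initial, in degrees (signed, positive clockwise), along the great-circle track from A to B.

Initial bearing θ₁ = atan2(sin Δλ cos φ₂, cos φ₁ sin φ₂ − sin φ₁ cos φ₂ cos Δλ) = 307.30°
Final bearing θ₂ = (initial bearing from the destination back to the start) + 180° = 196.99°
Δθ = θ₂ − θ₁ = -110.3°

-110.3°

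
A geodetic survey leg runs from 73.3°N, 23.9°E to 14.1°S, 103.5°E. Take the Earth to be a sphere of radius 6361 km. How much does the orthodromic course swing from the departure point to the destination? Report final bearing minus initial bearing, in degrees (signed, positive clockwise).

+59.3°

At departure: θ₁ = atan2(sin Δλ cos φ₂, cos φ₁ sin φ₂ − sin φ₁ cos φ₂ cos Δλ) = 103.99°
At arrival: θ₂ = atan2(sin Δλ cos φ₁, −cos φ₂ sin φ₁ + sin φ₂ cos φ₁ cos Δλ) = 163.29°
Δθ = θ₂ − θ₁ = +59.3°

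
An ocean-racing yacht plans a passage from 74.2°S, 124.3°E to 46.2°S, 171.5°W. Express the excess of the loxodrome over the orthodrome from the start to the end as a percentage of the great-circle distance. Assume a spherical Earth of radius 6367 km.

4.1%

Great circle: σ = 0.6817 rad → d_gc = Rσ = 4340.3 km
Rhumb: Δφ = +0.4887, Δλ = +1.1205, Δψ = +1.0637, q = Δφ/Δψ = 0.4594 → d_rh = R√(Δφ²+q²Δλ²) = 4519.4 km
Excess = (4519.4 − 4340.3) / 4340.3 = 179.1 / 4340.3 = 4.13% ≈ 4.1%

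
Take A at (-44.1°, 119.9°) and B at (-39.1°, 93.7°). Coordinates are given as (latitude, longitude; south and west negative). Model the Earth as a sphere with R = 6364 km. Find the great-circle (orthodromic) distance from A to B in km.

cos σ = sin φ₁ sin φ₂ + cos φ₁ cos φ₂ cos Δλ
      = sin(-44.10°)sin(-39.10°) + cos(-44.10°)cos(-39.10°)cos(-26.20°) = 0.9389
σ = 20.126° → d = Rσ = 6364·0.35127 = 2235 km

2235 km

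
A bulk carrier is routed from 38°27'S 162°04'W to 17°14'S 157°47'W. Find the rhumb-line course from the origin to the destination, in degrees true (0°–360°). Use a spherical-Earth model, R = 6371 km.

Δψ = ln[tan(π/4+φ₂/2)/tan(π/4+φ₁/2)] = +0.4226
Δλ = +0.0748 rad (taken the short way round)
course = atan2(Δλ, Δψ) = 10.03°

10.0°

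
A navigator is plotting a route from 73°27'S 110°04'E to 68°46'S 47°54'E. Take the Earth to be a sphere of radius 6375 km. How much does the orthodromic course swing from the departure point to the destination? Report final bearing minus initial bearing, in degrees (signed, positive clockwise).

At departure: θ₁ = atan2(sin Δλ cos φ₂, cos φ₁ sin φ₂ − sin φ₁ cos φ₂ cos Δλ) = 252.10°
At arrival: θ₂ = atan2(sin Δλ cos φ₁, −cos φ₂ sin φ₁ + sin φ₂ cos φ₁ cos Δλ) = 311.54°
Δθ = θ₂ − θ₁ = +59.4°

+59.4°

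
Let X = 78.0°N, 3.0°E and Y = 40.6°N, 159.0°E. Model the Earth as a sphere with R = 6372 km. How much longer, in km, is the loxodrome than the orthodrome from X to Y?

Great circle: cos σ = sin φ₁ sin φ₂ + cos φ₁ cos φ₂ cos Δλ,  σ = 1.0560 rad → d_gc = 6729.0 km
Rhumb line: Δψ = -1.4762, q = Δφ/Δψ = 0.4422, d_rh = R√(Δφ²+q²Δλ²) = 8726.7 km
Excess = 8726.7 − 6729.0 = 1997.7 ≈ 1998 km

1998 km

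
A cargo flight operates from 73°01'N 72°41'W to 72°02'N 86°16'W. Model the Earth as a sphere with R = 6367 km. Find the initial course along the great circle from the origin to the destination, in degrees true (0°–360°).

θ = atan2( sin Δλ·cos φ₂ ,  cos φ₁ sin φ₂ − sin φ₁ cos φ₂ cos Δλ )
  = atan2(-0.0724, -0.0089) = 262.99°

263.0°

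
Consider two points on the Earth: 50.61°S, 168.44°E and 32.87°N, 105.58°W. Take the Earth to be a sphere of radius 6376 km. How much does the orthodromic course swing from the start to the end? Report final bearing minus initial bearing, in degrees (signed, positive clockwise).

-21.8°

Initial bearing θ₁ = atan2(sin Δλ cos φ₂, cos φ₁ sin φ₂ − sin φ₁ cos φ₂ cos Δλ) = 65.04°
Final bearing θ₂ = (initial bearing from the destination back to the start) + 180° = 43.24°
Δθ = θ₂ − θ₁ = -21.8°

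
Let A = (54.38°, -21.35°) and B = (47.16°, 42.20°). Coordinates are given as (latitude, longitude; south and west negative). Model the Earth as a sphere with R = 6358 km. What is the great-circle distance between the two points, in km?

cos σ = sin φ₁ sin φ₂ + cos φ₁ cos φ₂ cos Δλ
      = sin(54.38°)sin(47.16°) + cos(54.38°)cos(47.16°)cos(63.55°) = 0.7725
σ = 39.426° → d = Rσ = 6358·0.68811 = 4375 km

4375 km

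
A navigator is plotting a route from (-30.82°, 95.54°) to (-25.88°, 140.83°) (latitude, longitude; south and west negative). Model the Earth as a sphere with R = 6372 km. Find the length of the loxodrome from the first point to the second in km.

Δψ = ln[tan(π/4+φ₂/2)/tan(π/4+φ₁/2)] = +0.0980;  Δφ = +0.0862 rad,  Δλ = +0.7905 rad
q = Δφ/Δψ = 0.8796
d = R·√(Δφ² + q²Δλ²) = 6372·0.70064 = 4464 km

4464 km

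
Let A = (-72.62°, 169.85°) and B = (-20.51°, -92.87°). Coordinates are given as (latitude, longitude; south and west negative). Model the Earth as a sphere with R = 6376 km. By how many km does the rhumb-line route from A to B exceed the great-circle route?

638 km

Great circle: cos σ = sin φ₁ sin φ₂ + cos φ₁ cos φ₂ cos Δλ,  σ = 1.2672 rad → d_gc = 8079.9 km
Rhumb line: Δψ = +1.5125, q = Δφ/Δψ = 0.6013, d_rh = R√(Δφ²+q²Δλ²) = 8718.0 km
Excess = 8718.0 − 8079.9 = 638.1 ≈ 638 km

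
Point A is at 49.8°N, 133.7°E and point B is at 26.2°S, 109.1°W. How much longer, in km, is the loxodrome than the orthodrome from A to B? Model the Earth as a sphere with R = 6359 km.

Great circle: cos σ = sin φ₁ sin φ₂ + cos φ₁ cos φ₂ cos Δλ,  σ = 2.2167 rad → d_gc = 14096.2 km
Rhumb line: Δψ = -1.4794, q = Δφ/Δψ = 0.8966, d_rh = R√(Δφ²+q²Δλ²) = 14393.5 km
Excess = 14393.5 − 14096.2 = 297.3 ≈ 297 km

297 km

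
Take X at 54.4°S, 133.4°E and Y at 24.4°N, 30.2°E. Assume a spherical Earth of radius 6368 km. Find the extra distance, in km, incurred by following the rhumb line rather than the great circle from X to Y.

278 km

Great circle: cos σ = sin φ₁ sin φ₂ + cos φ₁ cos φ₂ cos Δλ,  σ = 2.0454 rad → d_gc = 13024.9 km
Rhumb line: Δψ = +1.5755, q = Δφ/Δψ = 0.8730, d_rh = R√(Δφ²+q²Δλ²) = 13302.6 km
Excess = 13302.6 − 13024.9 = 277.7 ≈ 278 km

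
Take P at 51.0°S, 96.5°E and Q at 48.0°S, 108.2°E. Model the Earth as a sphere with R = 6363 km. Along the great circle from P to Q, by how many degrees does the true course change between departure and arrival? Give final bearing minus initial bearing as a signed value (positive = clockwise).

-8.9°

At departure: θ₁ = atan2(sin Δλ cos φ₂, cos φ₁ sin φ₂ − sin φ₁ cos φ₂ cos Δλ) = 72.98°
At arrival: θ₂ = atan2(sin Δλ cos φ₁, −cos φ₂ sin φ₁ + sin φ₂ cos φ₁ cos Δλ) = 64.07°
Δθ = θ₂ − θ₁ = -8.9°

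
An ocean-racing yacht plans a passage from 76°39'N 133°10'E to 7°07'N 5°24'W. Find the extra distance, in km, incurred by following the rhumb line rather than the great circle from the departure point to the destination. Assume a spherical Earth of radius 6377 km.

1726 km

Great circle: cos σ = sin φ₁ sin φ₂ + cos φ₁ cos φ₂ cos Δλ,  σ = 1.6221 rad → d_gc = 10343.8 km
Rhumb line: Δψ = -2.0208, q = Δφ/Δψ = 0.6006, d_rh = R√(Δφ²+q²Δλ²) = 12069.6 km
Excess = 12069.6 − 10343.8 = 1725.8 ≈ 1726 km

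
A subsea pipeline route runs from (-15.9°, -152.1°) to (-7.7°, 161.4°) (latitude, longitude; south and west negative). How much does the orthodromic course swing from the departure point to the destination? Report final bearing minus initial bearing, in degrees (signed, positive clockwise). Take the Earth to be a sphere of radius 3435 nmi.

+10.1°

At departure: θ₁ = atan2(sin Δλ cos φ₂, cos φ₁ sin φ₂ − sin φ₁ cos φ₂ cos Δλ) = 274.61°
At arrival: θ₂ = atan2(sin Δλ cos φ₁, −cos φ₂ sin φ₁ + sin φ₂ cos φ₁ cos Δλ) = 284.68°
Δθ = θ₂ − θ₁ = +10.1°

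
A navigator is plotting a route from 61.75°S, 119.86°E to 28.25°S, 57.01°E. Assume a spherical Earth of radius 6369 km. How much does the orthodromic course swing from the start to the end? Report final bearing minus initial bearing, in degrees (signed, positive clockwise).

At departure: θ₁ = atan2(sin Δλ cos φ₂, cos φ₁ sin φ₂ − sin φ₁ cos φ₂ cos Δλ) = 279.42°
At arrival: θ₂ = atan2(sin Δλ cos φ₁, −cos φ₂ sin φ₁ + sin φ₂ cos φ₁ cos Δλ) = 327.99°
Δθ = θ₂ − θ₁ = +48.6°

+48.6°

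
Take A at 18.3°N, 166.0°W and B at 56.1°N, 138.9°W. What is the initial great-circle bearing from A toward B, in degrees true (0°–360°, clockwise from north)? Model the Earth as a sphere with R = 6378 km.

N = sin Δλ·cos φ₂ = +0.2541;  D = cos φ₁ sin φ₂ − sin φ₁ cos φ₂ cos Δλ = +0.6321
initial course = atan2(N, D) = 21.90°

21.9°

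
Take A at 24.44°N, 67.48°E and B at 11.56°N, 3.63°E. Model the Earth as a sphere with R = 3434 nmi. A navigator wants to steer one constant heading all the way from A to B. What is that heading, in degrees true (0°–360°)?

258.0°

Δψ = ln[tan(π/4+φ₂/2)/tan(π/4+φ₁/2)] = -0.2370
Δλ = -1.1144 rad (taken the short way round)
course = atan2(Δλ, Δψ) = 258.00°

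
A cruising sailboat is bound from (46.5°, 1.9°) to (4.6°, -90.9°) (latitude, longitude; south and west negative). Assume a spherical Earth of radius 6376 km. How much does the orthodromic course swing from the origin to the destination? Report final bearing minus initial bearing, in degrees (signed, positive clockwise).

At departure: θ₁ = atan2(sin Δλ cos φ₂, cos φ₁ sin φ₂ − sin φ₁ cos φ₂ cos Δλ) = 275.20°
At arrival: θ₂ = atan2(sin Δλ cos φ₁, −cos φ₂ sin φ₁ + sin φ₂ cos φ₁ cos Δλ) = 223.45°
Δθ = θ₂ − θ₁ = -51.7°

-51.7°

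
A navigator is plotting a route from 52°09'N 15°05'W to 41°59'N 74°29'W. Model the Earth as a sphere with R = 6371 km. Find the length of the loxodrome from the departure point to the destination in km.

4620 km

Rhumb course C = atan2(Δλ, Δψ) with Δψ = ln[tan(π/4+φ₂/2)/tan(π/4+φ₁/2)] = -0.2616, Δλ = -1.0367 → C = 255.84°
d = R·|Δφ| / |cos C| = 6371·0.17744 / 0.24470 = 4620 km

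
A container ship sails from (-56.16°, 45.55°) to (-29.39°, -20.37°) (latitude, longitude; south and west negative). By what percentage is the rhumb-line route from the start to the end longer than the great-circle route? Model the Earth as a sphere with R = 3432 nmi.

Great circle: σ = 0.9203 rad → d_gc = Rσ = 3158.5 nmi
Rhumb: Δφ = +0.4672, Δλ = -1.1505, Δψ = +0.6530, q = Δφ/Δψ = 0.7155 → d_rh = R√(Δφ²+q²Δλ²) = 3248.6 nmi
Excess = (3248.6 − 3158.5) / 3158.5 = 90.1 / 3158.5 = 2.853% ≈ 2.9%

2.9%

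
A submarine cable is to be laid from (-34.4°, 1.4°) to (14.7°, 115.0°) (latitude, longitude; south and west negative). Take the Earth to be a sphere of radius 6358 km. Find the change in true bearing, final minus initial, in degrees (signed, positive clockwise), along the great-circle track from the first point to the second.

At departure: θ₁ = atan2(sin Δλ cos φ₂, cos φ₁ sin φ₂ − sin φ₁ cos φ₂ cos Δλ) = 90.61°
At arrival: θ₂ = atan2(sin Δλ cos φ₁, −cos φ₂ sin φ₁ + sin φ₂ cos φ₁ cos Δλ) = 58.54°
Δθ = θ₂ − θ₁ = -32.1°

-32.1°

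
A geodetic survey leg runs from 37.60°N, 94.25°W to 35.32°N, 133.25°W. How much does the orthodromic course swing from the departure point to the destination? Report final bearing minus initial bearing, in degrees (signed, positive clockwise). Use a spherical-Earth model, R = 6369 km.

-23.8°

At departure: θ₁ = atan2(sin Δλ cos φ₂, cos φ₁ sin φ₂ − sin φ₁ cos φ₂ cos Δλ) = 277.89°
At arrival: θ₂ = atan2(sin Δλ cos φ₁, −cos φ₂ sin φ₁ + sin φ₂ cos φ₁ cos Δλ) = 254.12°
Δθ = θ₂ − θ₁ = -23.8°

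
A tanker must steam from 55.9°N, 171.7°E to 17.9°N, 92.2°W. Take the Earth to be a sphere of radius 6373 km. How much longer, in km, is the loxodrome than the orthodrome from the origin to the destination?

486 km

Great circle: cos σ = sin φ₁ sin φ₂ + cos φ₁ cos φ₂ cos Δλ,  σ = 1.3717 rad → d_gc = 8741.6 km
Rhumb line: Δψ = -0.8643, q = Δφ/Δψ = 0.7673, d_rh = R√(Δφ²+q²Δλ²) = 9227.3 km
Excess = 9227.3 − 8741.6 = 485.7 ≈ 486 km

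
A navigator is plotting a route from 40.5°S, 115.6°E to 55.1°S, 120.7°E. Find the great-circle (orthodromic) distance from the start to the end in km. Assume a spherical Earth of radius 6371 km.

Haversine: a = sin²(Δφ/2)+cos φ₁ cos φ₂ sin²(Δλ/2) = 0.01701;  σ = 2·atan2(√a,√(1−a))
σ = 14.986° → d = Rσ = 6371·0.26156 = 1666 km

1666 km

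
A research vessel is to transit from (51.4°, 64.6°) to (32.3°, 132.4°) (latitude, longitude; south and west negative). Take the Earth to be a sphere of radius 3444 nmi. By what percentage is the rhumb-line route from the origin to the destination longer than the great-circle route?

Great circle: σ = 0.9061 rad → d_gc = Rσ = 3120.4 nmi
Rhumb: Δφ = -0.3334, Δλ = +1.1833, Δψ = -0.4530, q = Δφ/Δψ = 0.7358 → d_rh = R√(Δφ²+q²Δλ²) = 3211.0 nmi
Excess = (3211.0 − 3120.4) / 3120.4 = 90.6 / 3120.4 = 2.90% ≈ 2.9%

2.9%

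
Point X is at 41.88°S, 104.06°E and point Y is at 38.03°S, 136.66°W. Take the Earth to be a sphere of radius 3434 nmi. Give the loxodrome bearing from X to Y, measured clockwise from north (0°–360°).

87.6°

Meridional parts: M(φ₁)=-0.8064, M(φ₂)=-0.7187 → ΔM = +0.0877;  Δλ = +2.0818 rad
tan C = Δλ / ΔM = +23.7383 → C = 87.59°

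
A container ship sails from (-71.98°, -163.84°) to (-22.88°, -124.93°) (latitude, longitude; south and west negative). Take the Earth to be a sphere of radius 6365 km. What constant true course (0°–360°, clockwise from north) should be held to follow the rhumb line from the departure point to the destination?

Meridional parts: M(φ₁)=-1.8416, M(φ₂)=-0.4104 → ΔM = +1.4312;  Δλ = +0.6791 rad
tan C = Δλ / ΔM = +0.4745 → C = 25.38°

25.4°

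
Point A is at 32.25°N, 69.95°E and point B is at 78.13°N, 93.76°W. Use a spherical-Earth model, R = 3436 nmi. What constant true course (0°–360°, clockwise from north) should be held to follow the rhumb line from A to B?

Meridional parts: M(φ₁)=+0.5952, M(φ₂)=+2.2638 → ΔM = +1.6686;  Δλ = -2.8573 rad
tan C = Δλ / ΔM = -1.7124 → C = 300.28°

300.3°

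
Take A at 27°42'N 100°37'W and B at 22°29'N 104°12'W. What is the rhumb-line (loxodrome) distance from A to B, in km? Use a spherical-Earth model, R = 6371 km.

683 km

Rhumb course C = atan2(Δλ, Δψ) with Δψ = ln[tan(π/4+φ₂/2)/tan(π/4+φ₁/2)] = -0.1006, Δλ = -0.0625 → C = 211.87°
d = R·|Δφ| / |cos C| = 6371·0.09105 / 0.84923 = 683 km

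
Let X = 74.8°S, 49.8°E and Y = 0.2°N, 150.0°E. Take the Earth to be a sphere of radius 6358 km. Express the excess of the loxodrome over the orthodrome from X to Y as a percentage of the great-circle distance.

Great circle: σ = 1.6206 rad → d_gc = Rσ = 10303.9 km
Rhumb: Δφ = +1.3090, Δλ = +1.7488, Δψ = +2.0177, q = Δφ/Δψ = 0.6488 → d_rh = R√(Δφ²+q²Δλ²) = 11013.7 km
Excess = (11013.7 − 10303.9) / 10303.9 = 709.8 / 10303.9 = 6.89% ≈ 6.9%

6.9%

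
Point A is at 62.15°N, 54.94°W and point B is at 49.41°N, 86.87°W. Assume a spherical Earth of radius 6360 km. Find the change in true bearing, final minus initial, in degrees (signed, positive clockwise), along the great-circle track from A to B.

At departure: θ₁ = atan2(sin Δλ cos φ₂, cos φ₁ sin φ₂ − sin φ₁ cos φ₂ cos Δλ) = 248.80°
At arrival: θ₂ = atan2(sin Δλ cos φ₁, −cos φ₂ sin φ₁ + sin φ₂ cos φ₁ cos Δλ) = 222.02°
Δθ = θ₂ − θ₁ = -26.8°

-26.8°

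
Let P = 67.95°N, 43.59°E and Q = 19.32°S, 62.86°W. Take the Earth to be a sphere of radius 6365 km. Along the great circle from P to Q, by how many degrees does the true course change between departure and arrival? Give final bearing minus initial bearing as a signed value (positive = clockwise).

At departure: θ₁ = atan2(sin Δλ cos φ₂, cos φ₁ sin φ₂ − sin φ₁ cos φ₂ cos Δλ) = 277.77°
At arrival: θ₂ = atan2(sin Δλ cos φ₁, −cos φ₂ sin φ₁ + sin φ₂ cos φ₁ cos Δλ) = 203.21°
Δθ = θ₂ − θ₁ = -74.6°

-74.6°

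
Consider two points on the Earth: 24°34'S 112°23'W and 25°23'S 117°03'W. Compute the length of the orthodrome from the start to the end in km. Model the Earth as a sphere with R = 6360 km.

Haversine: a = sin²(Δφ/2)+cos φ₁ cos φ₂ sin²(Δλ/2) = 0.00141;  σ = 2·atan2(√a,√(1−a))
σ = 4.308° → d = Rσ = 6360·0.07519 = 478 km

478 km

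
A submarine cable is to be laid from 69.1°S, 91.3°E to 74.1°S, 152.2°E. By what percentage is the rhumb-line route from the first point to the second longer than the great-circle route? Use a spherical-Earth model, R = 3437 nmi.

Great circle: σ = 0.3302 rad → d_gc = Rσ = 1134.7 nmi
Rhumb: Δφ = -0.0873, Δλ = +1.0629, Δψ = -0.2782, q = Δφ/Δψ = 0.3137 → d_rh = R√(Δφ²+q²Δλ²) = 1184.7 nmi
Excess = (1184.7 − 1134.7) / 1134.7 = 50.0 / 1134.7 = 4.41% ≈ 4.4%

4.4%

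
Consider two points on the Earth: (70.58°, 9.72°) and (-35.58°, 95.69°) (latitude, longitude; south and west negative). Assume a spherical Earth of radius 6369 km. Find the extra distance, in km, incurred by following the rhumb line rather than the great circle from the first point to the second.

308 km

Great circle: cos σ = sin φ₁ sin φ₂ + cos φ₁ cos φ₂ cos Δλ,  σ = 2.1291 rad → d_gc = 13560.1 km
Rhumb line: Δψ = -2.4307, q = Δφ/Δψ = 0.7623, d_rh = R√(Δφ²+q²Δλ²) = 13868.1 km
Excess = 13868.1 − 13560.1 = 308.0 ≈ 308 km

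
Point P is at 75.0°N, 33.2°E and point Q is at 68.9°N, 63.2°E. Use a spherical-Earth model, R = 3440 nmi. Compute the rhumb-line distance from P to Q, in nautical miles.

663 nmi

Rhumb course C = atan2(Δλ, Δψ) with Δψ = ln[tan(π/4+φ₂/2)/tan(π/4+φ₁/2)] = -0.3469, Δλ = +0.5236 → C = 123.52°
d = R·|Δφ| / |cos C| = 3440·0.10647 / 0.55229 = 663 nmi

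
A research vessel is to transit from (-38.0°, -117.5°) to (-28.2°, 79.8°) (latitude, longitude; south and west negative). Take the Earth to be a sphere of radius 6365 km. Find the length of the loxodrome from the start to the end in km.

15146 km

Rhumb course C = atan2(Δλ, Δψ) with Δψ = ln[tan(π/4+φ₂/2)/tan(π/4+φ₁/2)] = +0.2046, Δλ = -2.8397 → C = 274.12°
d = R·|Δφ| / |cos C| = 6365·0.17104 / 0.07188 = 15146 km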